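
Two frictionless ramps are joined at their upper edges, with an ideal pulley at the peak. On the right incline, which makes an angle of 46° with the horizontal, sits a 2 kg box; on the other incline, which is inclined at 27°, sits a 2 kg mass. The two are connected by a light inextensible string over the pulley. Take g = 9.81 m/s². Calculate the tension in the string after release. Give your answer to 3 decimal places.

11.510 N

Resolve each weight along its own incline: the 2 kg mass has component 2 × 9.81 × sin 46° = 14.113 N down its slope, and the 2 kg mass has 2 × 9.81 × sin 27° = 8.907 N down its slope.
The 2 kg side's 14.113 N exceeds the other side's 8.907 N, so that mass slides down and the 2 kg mass slides up. Taking that direction as positive, Newton's second law for the whole system gives 14.113 − 8.907 = (2 + 2) a, so a = 5.206 / 4 = 1.3015 m/s².
For the 2 kg mass (up-slope positive): T − 8.907 = 2 × 1.3015, so T = 11.510 N.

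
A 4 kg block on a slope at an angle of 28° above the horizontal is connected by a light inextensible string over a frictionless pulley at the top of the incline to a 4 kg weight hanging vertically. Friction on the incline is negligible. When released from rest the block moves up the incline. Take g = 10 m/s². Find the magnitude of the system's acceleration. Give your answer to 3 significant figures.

For the block on the incline: the weight component along the slope is m₁g sin 28° = 4 × 10 × 0.4695 = 18.780 N and the normal force is N = m₁g cos 28° = 35.318 N.
Newton's second law for the block (up-slope positive): T − 18.780 = 4 a. For the hanging weight (downward positive): 4 × 10 − T = 4 a.
Adding the two equations eliminates T: 21.220 = 8 a, so a = 2.6525 m/s².

2.65 m/s²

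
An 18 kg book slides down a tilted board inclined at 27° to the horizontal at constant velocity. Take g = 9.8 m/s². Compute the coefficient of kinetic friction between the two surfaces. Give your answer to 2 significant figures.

0.51

At constant velocity the net force along the incline is zero: mg sin 27° = μ mg cos 27°.
So μ = tan 27° = 0.4540 / 0.8910 = 0.5095.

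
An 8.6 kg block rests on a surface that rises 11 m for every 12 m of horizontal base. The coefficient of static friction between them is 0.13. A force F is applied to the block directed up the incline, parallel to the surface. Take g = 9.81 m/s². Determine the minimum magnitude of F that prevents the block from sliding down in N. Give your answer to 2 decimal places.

The normal force is N = mg cos 42.51° = 62.191 N. With F at its minimum the block is on the verge of sliding down, so static friction is at its maximum μ_s N = 0.13 × 62.191 = 8.085 N and acts up the slope.
Equilibrium along the incline: F + μ_s N = mg sin 42.51°, so F = 57.008 − 8.085 = 48.923 N.

48.92 N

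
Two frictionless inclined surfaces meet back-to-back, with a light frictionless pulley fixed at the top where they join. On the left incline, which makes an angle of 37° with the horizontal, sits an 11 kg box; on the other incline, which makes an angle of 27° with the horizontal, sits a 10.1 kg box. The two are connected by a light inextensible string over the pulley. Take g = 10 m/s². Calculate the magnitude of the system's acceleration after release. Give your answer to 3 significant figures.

Resolve each weight along its own incline: the 11 kg mass has component 11 × 10 × sin 37° = 66.200 N down its slope, and the 10.1 kg mass has 10.1 × 10 × sin 27° = 45.853 N down its slope.
The 11 kg side's 66.200 N exceeds the other side's 45.853 N, so that mass slides down and the 10.1 kg mass slides up. Taking that direction as positive, Newton's second law for the whole system gives 66.200 − 45.853 = (11 + 10.1) a, so a = 20.347 / 21.1 = 0.9643 m/s².

0.964 m/s²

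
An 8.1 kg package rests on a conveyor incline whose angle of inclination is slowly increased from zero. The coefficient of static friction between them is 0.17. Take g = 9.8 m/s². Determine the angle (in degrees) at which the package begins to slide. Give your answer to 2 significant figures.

9.6°

At the threshold of sliding, static friction is at its maximum μ_s N and exactly balances the weight component along the incline: mg sin θ = μ_s mg cos θ.
Hence tan θ = μ_s = 0.17, so θ = arctan(0.17) = 9.6480°.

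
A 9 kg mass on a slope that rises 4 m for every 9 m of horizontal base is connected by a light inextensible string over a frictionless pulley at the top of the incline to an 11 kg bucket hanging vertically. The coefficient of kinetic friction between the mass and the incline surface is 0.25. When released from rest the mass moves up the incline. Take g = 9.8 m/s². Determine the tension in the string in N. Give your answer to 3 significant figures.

79.3 N

For the mass on the incline: the weight component along the slope is m₁g sin 23.96° = 9 × 9.8 × 0.4061 = 35.818 N and the normal force is N = m₁g cos 23.96° = 80.598 N.
Kinetic friction opposes the mass's motion up the incline: f = μN = 0.25 × 80.598 = 20.149 N acting down the slope.
Newton's second law for the mass (up-slope positive): T − 35.818 − 20.149 = 9 a. For the hanging bucket (downward positive): 11 × 9.8 − T = 11 a.
Adding the two equations eliminates T: 51.833 = 20 a, so a = 2.5917 m/s².
Then from the hanging bucket's equation, T = 11 × (9.8 − 2.5917) = 79.291 N.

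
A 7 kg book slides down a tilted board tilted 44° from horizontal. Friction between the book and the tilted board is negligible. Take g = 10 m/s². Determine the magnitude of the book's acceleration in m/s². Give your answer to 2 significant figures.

Resolving the weight along the incline: the component pulling the book down the slope is mg sin 44° = 7 × 10 × 0.6947 = 48.629 N, and the normal force is N = mg cos 44° = 7 × 10 × 0.7193 = 50.351 N.
With no friction the net force along the incline is 48.629 N, so a = g sin 44° = 48.629 / 7 = 6.9470 m/s².

6.9 m/s²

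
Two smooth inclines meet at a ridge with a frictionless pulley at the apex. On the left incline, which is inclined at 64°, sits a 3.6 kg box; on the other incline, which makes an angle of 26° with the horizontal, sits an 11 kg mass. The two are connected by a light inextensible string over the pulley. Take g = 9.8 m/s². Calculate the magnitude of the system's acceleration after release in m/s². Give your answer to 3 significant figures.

1.06 m/s²

Resolve each weight along its own incline: the 3.6 kg mass has component 3.6 × 9.8 × sin 64° = 31.709 N down its slope, and the 11 kg mass has 11 × 9.8 × sin 26° = 47.256 N down its slope.
The 11 kg side's 47.256 N exceeds the other side's 31.709 N, so that mass slides down and the 3.6 kg mass slides up. Taking that direction as positive, Newton's second law for the whole system gives 47.256 − 31.709 = (3.6 + 11) a, so a = 15.547 / 14.6 = 1.0649 m/s².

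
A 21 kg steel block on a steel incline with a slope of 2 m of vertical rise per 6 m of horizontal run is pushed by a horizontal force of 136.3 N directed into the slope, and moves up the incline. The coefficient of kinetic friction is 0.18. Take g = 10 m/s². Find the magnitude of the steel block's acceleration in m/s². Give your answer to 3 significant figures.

0.918 m/s²

The horizontal push has components F cos 18.43° = 136.3 × 0.9487 = 129.308 N up the incline and F sin 18.43° = 136.3 × 0.3162 = 43.098 N pressing into the surface.
The normal force is therefore N = mg cos 18.43° + F sin 18.43° = 199.227 + 43.098 = 242.325 N, and kinetic friction down the slope is μN = 0.18 × 242.325 = 43.618 N.
Along the incline: F cos 18.43° − mg sin 18.43° − μN = ma, so 129.308 − 66.402 − 43.618 = 21 a, giving a = 0.9185 m/s².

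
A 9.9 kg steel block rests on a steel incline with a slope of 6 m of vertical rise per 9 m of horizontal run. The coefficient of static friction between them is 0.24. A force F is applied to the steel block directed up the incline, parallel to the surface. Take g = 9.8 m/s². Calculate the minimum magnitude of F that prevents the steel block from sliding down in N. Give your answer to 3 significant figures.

34.4 N

The normal force is N = mg cos 33.69° = 80.726 N. With F at its minimum the steel block is on the verge of sliding down, so static friction is at its maximum μ_s N = 0.24 × 80.726 = 19.374 N and acts up the slope.
Equilibrium along the incline: F + μ_s N = mg sin 33.69°, so F = 53.817 − 19.374 = 34.443 N.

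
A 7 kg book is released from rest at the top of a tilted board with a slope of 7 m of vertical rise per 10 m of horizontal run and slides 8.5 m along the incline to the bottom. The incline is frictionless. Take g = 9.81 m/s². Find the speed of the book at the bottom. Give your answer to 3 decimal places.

9.779 m/s

The weight component along the incline is mg sin 34.99° = 39.380 N and the normal force is N = mg cos 34.99° = 56.257 N.
With no friction, a = g sin 34.99° = 5.6257 m/s².
Starting from rest over a distance of 8.5 m, v² = 2aL = 2 × 5.6257 × 8.5 = 95.6369, so v = 9.7794 m/s.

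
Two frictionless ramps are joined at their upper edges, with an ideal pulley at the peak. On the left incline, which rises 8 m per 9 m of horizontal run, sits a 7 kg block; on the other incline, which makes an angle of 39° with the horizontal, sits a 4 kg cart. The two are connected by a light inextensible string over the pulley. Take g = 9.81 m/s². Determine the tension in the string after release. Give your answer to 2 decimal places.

Resolve each weight along its own incline: the 7 kg mass has component 7 × 9.81 × sin 41.63° = 45.622 N down its slope, and the 4 kg mass has 4 × 9.81 × sin 39° = 24.695 N down its slope.
The 7 kg side's 45.622 N exceeds the other side's 24.695 N, so that mass slides down and the 4 kg mass slides up. Taking that direction as positive, Newton's second law for the whole system gives 45.622 − 24.695 = (7 + 4) a, so a = 20.927 / 11 = 1.9025 m/s².
For the 4 kg mass (up-slope positive): T − 24.695 = 4 × 1.9025, so T = 32.305 N.

32.30 N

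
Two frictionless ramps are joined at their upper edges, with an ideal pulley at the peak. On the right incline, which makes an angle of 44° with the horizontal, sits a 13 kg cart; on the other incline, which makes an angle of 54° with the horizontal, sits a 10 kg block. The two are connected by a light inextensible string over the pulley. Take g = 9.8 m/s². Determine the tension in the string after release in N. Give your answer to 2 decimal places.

Resolve each weight along its own incline: the 13 kg mass has component 13 × 9.8 × sin 44° = 88.499 N down its slope, and the 10 kg mass has 10 × 9.8 × sin 54° = 79.284 N down its slope.
The 13 kg side's 88.499 N exceeds the other side's 79.284 N, so that mass slides down and the 10 kg mass slides up. Taking that direction as positive, Newton's second law for the whole system gives 88.499 − 79.284 = (13 + 10) a, so a = 9.215 / 23 = 0.4007 m/s².
For the 10 kg mass (up-slope positive): T − 79.284 = 10 × 0.4007, so T = 83.291 N.

83.29 N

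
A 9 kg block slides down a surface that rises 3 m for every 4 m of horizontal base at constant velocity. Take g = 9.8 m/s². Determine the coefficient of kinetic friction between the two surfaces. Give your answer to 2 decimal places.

0.75

At constant velocity the net force along the incline is zero: mg sin 36.87° = μ mg cos 36.87°.
So μ = tan 36.87° = 0.6000 / 0.8000 = 0.7500.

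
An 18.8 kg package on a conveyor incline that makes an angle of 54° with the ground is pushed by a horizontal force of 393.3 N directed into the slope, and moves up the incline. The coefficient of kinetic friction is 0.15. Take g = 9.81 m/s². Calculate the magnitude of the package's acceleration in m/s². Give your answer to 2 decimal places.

The horizontal push has components F cos 54° = 393.3 × 0.5878 = 231.182 N up the incline and F sin 54° = 393.3 × 0.8090 = 318.180 N pressing into the surface.
The normal force is therefore N = mg cos 54° + F sin 54° = 108.407 + 318.180 = 426.587 N, and kinetic friction down the slope is μN = 0.15 × 426.587 = 63.988 N.
Along the incline: F cos 54° − mg sin 54° − μN = ma, so 231.182 − 149.202 − 63.988 = 18.8 a, giving a = 0.9570 m/s².

0.96 m/s²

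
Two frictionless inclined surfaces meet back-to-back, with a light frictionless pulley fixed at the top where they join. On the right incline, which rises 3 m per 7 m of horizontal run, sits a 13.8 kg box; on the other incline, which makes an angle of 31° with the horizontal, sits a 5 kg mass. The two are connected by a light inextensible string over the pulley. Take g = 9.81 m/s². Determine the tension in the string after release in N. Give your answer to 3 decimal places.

32.727 N

Resolve each weight along its own incline: the 13.8 kg mass has component 13.8 × 9.81 × sin 23.20° = 53.328 N down its slope, and the 5 kg mass has 5 × 9.81 × sin 31° = 25.263 N down its slope.
The 13.8 kg side's 53.328 N exceeds the other side's 25.263 N, so that mass slides down and the 5 kg mass slides up. Taking that direction as positive, Newton's second law for the whole system gives 53.328 − 25.263 = (13.8 + 5) a, so a = 28.065 / 18.8 = 1.4928 m/s².
For the 5 kg mass (up-slope positive): T − 25.263 = 5 × 1.4928, so T = 32.727 N.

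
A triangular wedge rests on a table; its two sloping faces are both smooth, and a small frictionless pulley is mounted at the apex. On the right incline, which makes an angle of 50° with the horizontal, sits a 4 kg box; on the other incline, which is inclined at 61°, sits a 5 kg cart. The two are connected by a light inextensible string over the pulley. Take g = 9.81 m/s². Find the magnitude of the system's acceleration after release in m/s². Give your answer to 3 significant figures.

1.43 m/s²

Resolve each weight along its own incline: the 4 kg mass has component 4 × 9.81 × sin 50° = 30.060 N down its slope, and the 5 kg mass has 5 × 9.81 × sin 61° = 42.900 N down its slope.
The 5 kg side's 42.900 N exceeds the other side's 30.060 N, so that mass slides down and the 4 kg mass slides up. Taking that direction as positive, Newton's second law for the whole system gives 42.900 − 30.060 = (4 + 5) a, so a = 12.840 / 9 = 1.4267 m/s².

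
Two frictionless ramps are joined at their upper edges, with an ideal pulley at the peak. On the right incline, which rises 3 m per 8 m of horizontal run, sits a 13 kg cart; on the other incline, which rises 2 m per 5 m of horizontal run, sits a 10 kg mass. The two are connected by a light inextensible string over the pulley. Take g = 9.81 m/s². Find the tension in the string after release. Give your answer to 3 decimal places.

Resolve each weight along its own incline: the 13 kg mass has component 13 × 9.81 × sin 20.56° = 44.779 N down its slope, and the 10 kg mass has 10 × 9.81 × sin 21.80° = 36.433 N down its slope.
The 13 kg side's 44.779 N exceeds the other side's 36.433 N, so that mass slides down and the 10 kg mass slides up. Taking that direction as positive, Newton's second law for the whole system gives 44.779 − 36.433 = (13 + 10) a, so a = 8.346 / 23 = 0.3629 m/s².
For the 10 kg mass (up-slope positive): T − 36.433 = 10 × 0.3629, so T = 40.062 N.

40.062 N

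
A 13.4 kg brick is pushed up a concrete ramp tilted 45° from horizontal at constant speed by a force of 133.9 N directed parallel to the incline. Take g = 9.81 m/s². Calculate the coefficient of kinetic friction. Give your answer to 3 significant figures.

0.441

At constant speed ΣF = 0 along the incline. The applied 133.9 N acts up the slope; the weight component mg sin 45° = 92.952 N and kinetic friction μN both act down the slope.
So 133.9 = 92.952 + μ × 92.952, giving μ = (133.9 − 92.952) / 92.952 = 0.4405.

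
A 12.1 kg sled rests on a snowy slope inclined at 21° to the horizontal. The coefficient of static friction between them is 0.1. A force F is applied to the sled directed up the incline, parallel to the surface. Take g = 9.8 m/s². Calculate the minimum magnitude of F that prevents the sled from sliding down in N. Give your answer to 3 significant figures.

The normal force is N = mg cos 21° = 110.704 N. With F at its minimum the sled is on the verge of sliding down, so static friction is at its maximum μ_s N = 0.1 × 110.704 = 11.070 N and acts up the slope.
Equilibrium along the incline: F + μ_s N = mg sin 21°, so F = 42.495 − 11.070 = 31.425 N.

31.4 N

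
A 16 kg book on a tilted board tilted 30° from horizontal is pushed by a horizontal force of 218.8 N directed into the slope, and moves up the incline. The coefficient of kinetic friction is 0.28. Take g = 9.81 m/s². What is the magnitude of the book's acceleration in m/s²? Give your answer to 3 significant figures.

2.64 m/s²

The horizontal push has components F cos 30° = 218.8 × 0.8660 = 189.481 N up the incline and F sin 30° = 218.8 × 0.5000 = 109.400 N pressing into the surface.
The normal force is therefore N = mg cos 30° + F sin 30° = 135.927 + 109.400 = 245.327 N, and kinetic friction down the slope is μN = 0.28 × 245.327 = 68.692 N.
Along the incline: F cos 30° − mg sin 30° − μN = ma, so 189.481 − 78.480 − 68.692 = 16 a, giving a = 2.6443 m/s².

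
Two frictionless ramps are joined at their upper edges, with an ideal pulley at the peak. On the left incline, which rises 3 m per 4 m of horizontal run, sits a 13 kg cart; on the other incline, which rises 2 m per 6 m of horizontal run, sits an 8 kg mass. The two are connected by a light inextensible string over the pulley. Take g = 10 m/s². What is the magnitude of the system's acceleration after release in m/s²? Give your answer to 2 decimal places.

Resolve each weight along its own incline: the 13 kg mass has component 13 × 10 × sin 36.87° = 78.000 N down its slope, and the 8 kg mass has 8 × 10 × sin 18.43° = 25.298 N down its slope.
The 13 kg side's 78.000 N exceeds the other side's 25.298 N, so that mass slides down and the 8 kg mass slides up. Taking that direction as positive, Newton's second law for the whole system gives 78.000 − 25.298 = (13 + 8) a, so a = 52.702 / 21 = 2.5096 m/s².

2.51 m/s²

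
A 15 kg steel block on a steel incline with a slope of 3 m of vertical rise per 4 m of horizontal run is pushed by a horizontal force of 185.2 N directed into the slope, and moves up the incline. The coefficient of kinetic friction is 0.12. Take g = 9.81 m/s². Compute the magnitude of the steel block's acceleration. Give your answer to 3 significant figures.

2.16 m/s²

The horizontal push has components F cos 36.87° = 185.2 × 0.8000 = 148.160 N up the incline and F sin 36.87° = 185.2 × 0.6000 = 111.120 N pressing into the surface.
The normal force is therefore N = mg cos 36.87° + F sin 36.87° = 117.720 + 111.120 = 228.840 N, and kinetic friction down the slope is μN = 0.12 × 228.840 = 27.461 N.
Along the incline: F cos 36.87° − mg sin 36.87° − μN = ma, so 148.160 − 88.290 − 27.461 = 15 a, giving a = 2.1606 m/s².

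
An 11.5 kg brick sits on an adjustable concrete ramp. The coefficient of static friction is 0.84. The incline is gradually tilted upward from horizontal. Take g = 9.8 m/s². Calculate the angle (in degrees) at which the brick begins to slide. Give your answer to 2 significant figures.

40°

At the threshold of sliding, static friction is at its maximum μ_s N and exactly balances the weight component along the incline: mg sin θ = μ_s mg cos θ.
Hence tan θ = μ_s = 0.84, so θ = arctan(0.84) = 40.0303°.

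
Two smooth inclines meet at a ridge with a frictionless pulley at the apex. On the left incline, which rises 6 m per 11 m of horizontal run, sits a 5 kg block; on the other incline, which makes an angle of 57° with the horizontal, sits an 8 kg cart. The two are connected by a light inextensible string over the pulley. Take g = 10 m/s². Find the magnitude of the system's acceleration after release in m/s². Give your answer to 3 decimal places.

Resolve each weight along its own incline: the 5 kg mass has component 5 × 10 × sin 28.61° = 23.943 N down its slope, and the 8 kg mass has 8 × 10 × sin 57° = 67.094 N down its slope.
The 8 kg side's 67.094 N exceeds the other side's 23.943 N, so that mass slides down and the 5 kg mass slides up. Taking that direction as positive, Newton's second law for the whole system gives 67.094 − 23.943 = (5 + 8) a, so a = 43.151 / 13 = 3.3193 m/s².

3.319 m/s²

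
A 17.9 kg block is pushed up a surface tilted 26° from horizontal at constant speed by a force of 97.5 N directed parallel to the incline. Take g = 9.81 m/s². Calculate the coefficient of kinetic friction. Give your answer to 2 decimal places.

0.13

At constant speed ΣF = 0 along the incline. The applied 97.5 N acts up the slope; the weight component mg sin 26° = 76.978 N and kinetic friction μN both act down the slope.
So 97.5 = 76.978 + μ × 157.827, giving μ = (97.5 − 76.978) / 157.827 = 0.1300.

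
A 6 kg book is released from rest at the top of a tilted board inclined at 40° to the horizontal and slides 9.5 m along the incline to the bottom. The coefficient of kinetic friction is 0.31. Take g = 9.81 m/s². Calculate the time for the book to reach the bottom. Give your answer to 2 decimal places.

2.19 s

The weight component along the incline is mg sin 40° = 37.834 N and the normal force is N = mg cos 40° = 45.089 N.
Friction up the slope is f = μN = 0.31 × 45.089 = 13.978 N, so the net downslope force is 37.834 − 13.978 = 23.856 N and a = 23.856 / 6 = 3.9760 m/s².
Starting from rest, L = ½at², so t = √(2L/a) = √(2 × 9.5 / 3.9760) = 2.1860 s.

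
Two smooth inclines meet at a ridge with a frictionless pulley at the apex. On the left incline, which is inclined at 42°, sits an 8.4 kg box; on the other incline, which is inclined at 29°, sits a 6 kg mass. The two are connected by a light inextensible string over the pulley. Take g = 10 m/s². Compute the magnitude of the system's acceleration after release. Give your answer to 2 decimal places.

1.88 m/s²

Resolve each weight along its own incline: the 8.4 kg mass has component 8.4 × 10 × sin 42° = 56.207 N down its slope, and the 6 kg mass has 6 × 10 × sin 29° = 29.089 N down its slope.
The 8.4 kg side's 56.207 N exceeds the other side's 29.089 N, so that mass slides down and the 6 kg mass slides up. Taking that direction as positive, Newton's second law for the whole system gives 56.207 − 29.089 = (8.4 + 6) a, so a = 27.118 / 14.4 = 1.8832 m/s².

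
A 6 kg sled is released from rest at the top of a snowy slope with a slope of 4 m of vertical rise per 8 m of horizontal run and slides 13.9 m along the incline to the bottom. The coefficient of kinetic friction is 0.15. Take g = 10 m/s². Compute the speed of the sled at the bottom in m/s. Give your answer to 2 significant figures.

9.3 m/s

The weight component along the incline is mg sin 26.57° = 26.833 N and the normal force is N = mg cos 26.57° = 53.666 N.
Friction up the slope is f = μN = 0.15 × 53.666 = 8.050 N, so the net downslope force is 26.833 − 8.050 = 18.783 N and a = 18.783 / 6 = 3.1305 m/s².
Starting from rest over a distance of 13.9 m, v² = 2aL = 2 × 3.1305 × 13.9 = 87.0279, so v = 9.3289 m/s.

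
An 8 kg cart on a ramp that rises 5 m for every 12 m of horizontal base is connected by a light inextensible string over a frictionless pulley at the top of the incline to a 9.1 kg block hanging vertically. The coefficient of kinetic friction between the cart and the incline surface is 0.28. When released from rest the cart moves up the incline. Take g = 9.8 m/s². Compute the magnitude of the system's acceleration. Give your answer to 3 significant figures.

2.27 m/s²

For the cart on the incline: the weight component along the slope is m₁g sin 22.62° = 8 × 9.8 × 0.3846 = 30.153 N and the normal force is N = m₁g cos 22.62° = 72.369 N.
Kinetic friction opposes the cart's motion up the incline: f = μN = 0.28 × 72.369 = 20.263 N acting down the slope.
Newton's second law for the cart (up-slope positive): T − 30.153 − 20.263 = 8 a. For the hanging block (downward positive): 9.1 × 9.8 − T = 9.1 a.
Adding the two equations eliminates T: 38.764 = 17.1 a, so a = 2.2669 m/s².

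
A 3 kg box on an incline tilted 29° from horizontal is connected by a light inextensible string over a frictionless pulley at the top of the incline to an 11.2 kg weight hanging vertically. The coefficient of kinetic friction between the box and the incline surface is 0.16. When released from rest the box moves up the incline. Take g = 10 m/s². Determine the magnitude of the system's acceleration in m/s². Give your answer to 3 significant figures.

6.57 m/s²

For the box on the incline: the weight component along the slope is m₁g sin 29° = 3 × 10 × 0.4848 = 14.544 N and the normal force is N = m₁g cos 29° = 26.239 N.
Kinetic friction opposes the box's motion up the incline: f = μN = 0.16 × 26.239 = 4.198 N acting down the slope.
Newton's second law for the box (up-slope positive): T − 14.544 − 4.198 = 3 a. For the hanging weight (downward positive): 11.2 × 10 − T = 11.2 a.
Adding the two equations eliminates T: 93.258 = 14.2 a, so a = 6.5675 m/s².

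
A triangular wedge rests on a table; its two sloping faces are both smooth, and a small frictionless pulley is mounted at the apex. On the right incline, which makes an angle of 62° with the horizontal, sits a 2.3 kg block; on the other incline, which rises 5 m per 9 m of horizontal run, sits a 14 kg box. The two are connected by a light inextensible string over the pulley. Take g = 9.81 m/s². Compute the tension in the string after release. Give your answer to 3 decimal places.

Resolve each weight along its own incline: the 2.3 kg mass has component 2.3 × 9.81 × sin 62° = 19.922 N down its slope, and the 14 kg mass has 14 × 9.81 × sin 29.05° = 66.698 N down its slope.
The 14 kg side's 66.698 N exceeds the other side's 19.922 N, so that mass slides down and the 2.3 kg mass slides up. Taking that direction as positive, Newton's second law for the whole system gives 66.698 − 19.922 = (2.3 + 14) a, so a = 46.776 / 16.3 = 2.8697 m/s².
For the 2.3 kg mass (up-slope positive): T − 19.922 = 2.3 × 2.8697, so T = 26.522 N.

26.522 N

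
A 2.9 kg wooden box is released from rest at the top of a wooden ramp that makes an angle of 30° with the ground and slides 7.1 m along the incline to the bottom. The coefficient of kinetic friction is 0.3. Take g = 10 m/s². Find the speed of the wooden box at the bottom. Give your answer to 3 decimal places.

5.840 m/s

The weight component along the incline is mg sin 30° = 14.500 N and the normal force is N = mg cos 30° = 25.115 N.
Friction up the slope is f = μN = 0.3 × 25.115 = 7.534 N, so the net downslope force is 14.500 − 7.534 = 6.966 N and a = 6.966 / 2.9 = 2.4021 m/s².
Starting from rest over a distance of 7.1 m, v² = 2aL = 2 × 2.4021 × 7.1 = 34.1098, so v = 5.8404 m/s.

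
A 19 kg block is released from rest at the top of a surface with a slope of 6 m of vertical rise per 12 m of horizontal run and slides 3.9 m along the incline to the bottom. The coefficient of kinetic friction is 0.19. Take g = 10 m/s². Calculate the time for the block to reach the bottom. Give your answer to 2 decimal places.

1.68 s

The weight component along the incline is mg sin 26.57° = 84.971 N and the normal force is N = mg cos 26.57° = 169.941 N.
Friction up the slope is f = μN = 0.19 × 169.941 = 32.289 N, so the net downslope force is 84.971 − 32.289 = 52.682 N and a = 52.682 / 19 = 2.7727 m/s².
Starting from rest, L = ½at², so t = √(2L/a) = √(2 × 3.9 / 2.7727) = 1.6772 s.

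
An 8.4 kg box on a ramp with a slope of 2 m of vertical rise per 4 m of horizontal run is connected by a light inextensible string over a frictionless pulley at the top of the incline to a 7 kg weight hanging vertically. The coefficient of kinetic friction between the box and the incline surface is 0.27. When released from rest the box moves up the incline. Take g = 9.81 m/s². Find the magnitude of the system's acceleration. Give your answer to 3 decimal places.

0.774 m/s²

For the box on the incline: the weight component along the slope is m₁g sin 26.57° = 8.4 × 9.81 × 0.4472 = 36.851 N and the normal force is N = m₁g cos 26.57° = 73.704 N.
Kinetic friction opposes the box's motion up the incline: f = μN = 0.27 × 73.704 = 19.900 N acting down the slope.
Newton's second law for the box (up-slope positive): T − 36.851 − 19.900 = 8.4 a. For the hanging weight (downward positive): 7 × 9.81 − T = 7 a.
Adding the two equations eliminates T: 11.919 = 15.4 a, so a = 0.7740 m/s².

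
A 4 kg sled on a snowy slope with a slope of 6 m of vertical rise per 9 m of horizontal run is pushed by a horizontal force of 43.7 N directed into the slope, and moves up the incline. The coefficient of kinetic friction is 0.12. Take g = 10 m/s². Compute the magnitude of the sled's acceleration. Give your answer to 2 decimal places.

1.82 m/s²

The horizontal push has components F cos 33.69° = 43.7 × 0.8321 = 36.363 N up the incline and F sin 33.69° = 43.7 × 0.5547 = 24.240 N pressing into the surface.
The normal force is therefore N = mg cos 33.69° + F sin 33.69° = 33.284 + 24.240 = 57.524 N, and kinetic friction down the slope is μN = 0.12 × 57.524 = 6.903 N.
Along the incline: F cos 33.69° − mg sin 33.69° − μN = ma, so 36.363 − 22.188 − 6.903 = 4 a, giving a = 1.8180 m/s².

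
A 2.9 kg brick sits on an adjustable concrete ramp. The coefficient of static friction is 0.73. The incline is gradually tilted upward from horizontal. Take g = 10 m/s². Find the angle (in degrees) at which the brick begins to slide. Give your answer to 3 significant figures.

36.1°

At the threshold of sliding, static friction is at its maximum μ_s N and exactly balances the weight component along the incline: mg sin θ = μ_s mg cos θ.
Hence tan θ = μ_s = 0.73, so θ = arctan(0.73) = 36.1294°.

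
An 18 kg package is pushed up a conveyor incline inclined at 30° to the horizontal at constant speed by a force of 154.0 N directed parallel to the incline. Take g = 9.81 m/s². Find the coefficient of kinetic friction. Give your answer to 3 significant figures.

0.430

At constant speed ΣF = 0 along the incline. The applied 154.0 N acts up the slope; the weight component mg sin 30° = 88.290 N and kinetic friction μN both act down the slope.
So 154.0 = 88.290 + μ × 152.923, giving μ = (154.0 − 88.290) / 152.923 = 0.4297.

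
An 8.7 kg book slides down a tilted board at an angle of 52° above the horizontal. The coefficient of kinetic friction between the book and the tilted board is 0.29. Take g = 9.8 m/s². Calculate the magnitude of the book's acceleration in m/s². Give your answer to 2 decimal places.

5.97 m/s²

Resolving the weight along the incline: the component pulling the book down the slope is mg sin 52° = 8.7 × 9.8 × 0.7880 = 67.185 N, and the normal force is N = mg cos 52° = 8.7 × 9.8 × 0.6157 = 52.495 N.
Kinetic friction acts up the slope with magnitude f = μN = 0.29 × 52.495 = 15.224 N.
Net force along the incline is 67.185 − 15.224 = 51.961 N, so a = 51.961 / 8.7 = 5.9725 m/s².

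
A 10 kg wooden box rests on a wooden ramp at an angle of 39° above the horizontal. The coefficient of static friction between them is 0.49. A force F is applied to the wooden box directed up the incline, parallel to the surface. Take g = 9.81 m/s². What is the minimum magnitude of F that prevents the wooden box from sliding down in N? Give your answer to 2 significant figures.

24 N

The normal force is N = mg cos 39° = 76.238 N. With F at its minimum the wooden box is on the verge of sliding down, so static friction is at its maximum μ_s N = 0.49 × 76.238 = 37.357 N and acts up the slope.
Equilibrium along the incline: F + μ_s N = mg sin 39°, so F = 61.736 − 37.357 = 24.379 N.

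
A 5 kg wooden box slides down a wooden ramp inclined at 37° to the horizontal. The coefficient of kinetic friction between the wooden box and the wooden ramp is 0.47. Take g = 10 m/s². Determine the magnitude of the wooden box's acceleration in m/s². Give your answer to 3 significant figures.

2.26 m/s²

Resolving the weight along the incline: the component pulling the wooden box down the slope is mg sin 37° = 5 × 10 × 0.6018 = 30.090 N, and the normal force is N = mg cos 37° = 5 × 10 × 0.7986 = 39.930 N.
Kinetic friction acts up the slope with magnitude f = μN = 0.47 × 39.930 = 18.767 N.
Net force along the incline is 30.090 − 18.767 = 11.323 N, so a = 11.323 / 5 = 2.2646 m/s².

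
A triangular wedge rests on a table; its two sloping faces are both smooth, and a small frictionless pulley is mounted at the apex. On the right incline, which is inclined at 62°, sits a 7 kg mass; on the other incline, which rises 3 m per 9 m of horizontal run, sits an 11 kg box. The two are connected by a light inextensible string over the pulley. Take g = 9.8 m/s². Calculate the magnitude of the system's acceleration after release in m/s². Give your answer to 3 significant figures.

1.47 m/s²

Resolve each weight along its own incline: the 7 kg mass has component 7 × 9.8 × sin 62° = 60.570 N down its slope, and the 11 kg mass has 11 × 9.8 × sin 18.43° = 34.089 N down its slope.
The 7 kg side's 60.570 N exceeds the other side's 34.089 N, so that mass slides down and the 11 kg mass slides up. Taking that direction as positive, Newton's second law for the whole system gives 60.570 − 34.089 = (7 + 11) a, so a = 26.481 / 18 = 1.4712 m/s².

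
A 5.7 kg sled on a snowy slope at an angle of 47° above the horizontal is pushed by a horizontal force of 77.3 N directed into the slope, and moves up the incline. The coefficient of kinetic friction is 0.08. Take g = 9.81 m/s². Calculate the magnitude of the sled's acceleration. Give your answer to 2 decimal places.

0.75 m/s²

The horizontal push has components F cos 47° = 77.3 × 0.6820 = 52.719 N up the incline and F sin 47° = 77.3 × 0.7314 = 56.537 N pressing into the surface.
The normal force is therefore N = mg cos 47° + F sin 47° = 38.135 + 56.537 = 94.672 N, and kinetic friction down the slope is μN = 0.08 × 94.672 = 7.574 N.
Along the incline: F cos 47° − mg sin 47° − μN = ma, so 52.719 − 40.898 − 7.574 = 5.7 a, giving a = 0.7451 m/s².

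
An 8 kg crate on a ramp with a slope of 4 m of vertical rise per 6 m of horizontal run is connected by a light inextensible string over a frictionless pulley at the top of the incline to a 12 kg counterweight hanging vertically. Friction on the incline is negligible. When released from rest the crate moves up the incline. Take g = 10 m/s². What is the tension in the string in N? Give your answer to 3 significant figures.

74.6 N

For the crate on the incline: the weight component along the slope is m₁g sin 33.69° = 8 × 10 × 0.5547 = 44.376 N and the normal force is N = m₁g cos 33.69° = 66.564 N.
Newton's second law for the crate (up-slope positive): T − 44.376 = 8 a. For the hanging counterweight (downward positive): 12 × 10 − T = 12 a.
Adding the two equations eliminates T: 75.624 = 20 a, so a = 3.7812 m/s².
Then from the hanging counterweight's equation, T = 12 × (10 − 3.7812) = 74.626 N.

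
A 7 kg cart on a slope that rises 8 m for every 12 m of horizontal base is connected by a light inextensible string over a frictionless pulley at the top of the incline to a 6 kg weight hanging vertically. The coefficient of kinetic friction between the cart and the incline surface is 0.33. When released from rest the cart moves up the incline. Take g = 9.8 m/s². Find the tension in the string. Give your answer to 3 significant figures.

For the cart on the incline: the weight component along the slope is m₁g sin 33.69° = 7 × 9.8 × 0.5547 = 38.052 N and the normal force is N = m₁g cos 33.69° = 57.079 N.
Kinetic friction opposes the cart's motion up the incline: f = μN = 0.33 × 57.079 = 18.836 N acting down the slope.
Newton's second law for the cart (up-slope positive): T − 38.052 − 18.836 = 7 a. For the hanging weight (downward positive): 6 × 9.8 − T = 6 a.
Adding the two equations eliminates T: 1.912 = 13 a, so a = 0.1471 m/s².
Then from the hanging weight's equation, T = 6 × (9.8 − 0.1471) = 57.917 N.

57.9 N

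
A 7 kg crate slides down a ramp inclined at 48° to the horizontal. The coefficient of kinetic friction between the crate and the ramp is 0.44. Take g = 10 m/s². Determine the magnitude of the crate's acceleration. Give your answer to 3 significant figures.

Resolving the weight along the incline: the component pulling the crate down the slope is mg sin 48° = 7 × 10 × 0.7431 = 52.017 N, and the normal force is N = mg cos 48° = 7 × 10 × 0.6691 = 46.837 N.
Kinetic friction acts up the slope with magnitude f = μN = 0.44 × 46.837 = 20.608 N.
Net force along the incline is 52.017 − 20.608 = 31.409 N, so a = 31.409 / 7 = 4.4870 m/s².

4.49 m/s²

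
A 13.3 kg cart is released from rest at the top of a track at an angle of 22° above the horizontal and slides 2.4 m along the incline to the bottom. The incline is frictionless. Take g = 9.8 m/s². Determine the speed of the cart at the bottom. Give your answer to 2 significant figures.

4.2 m/s

The weight component along the incline is mg sin 22° = 48.826 N and the normal force is N = mg cos 22° = 120.849 N.
With no friction, a = g sin 22° = 3.6711 m/s².
Starting from rest over a distance of 2.4 m, v² = 2aL = 2 × 3.6711 × 2.4 = 17.6213, so v = 4.1978 m/s.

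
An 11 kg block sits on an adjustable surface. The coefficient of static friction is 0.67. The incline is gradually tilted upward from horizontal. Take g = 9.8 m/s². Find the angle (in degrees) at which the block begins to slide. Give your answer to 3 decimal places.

33.822°

At the threshold of sliding, static friction is at its maximum μ_s N and exactly balances the weight component along the incline: mg sin θ = μ_s mg cos θ.
Hence tan θ = μ_s = 0.67, so θ = arctan(0.67) = 33.8221°.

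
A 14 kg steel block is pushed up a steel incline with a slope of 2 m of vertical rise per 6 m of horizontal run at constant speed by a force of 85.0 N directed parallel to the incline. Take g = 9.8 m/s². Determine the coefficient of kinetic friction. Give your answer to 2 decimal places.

At constant speed ΣF = 0 along the incline. The applied 85.0 N acts up the slope; the weight component mg sin 18.43° = 43.386 N and kinetic friction μN both act down the slope.
So 85.0 = 43.386 + μ × 130.159, giving μ = (85.0 − 43.386) / 130.159 = 0.3197.

0.32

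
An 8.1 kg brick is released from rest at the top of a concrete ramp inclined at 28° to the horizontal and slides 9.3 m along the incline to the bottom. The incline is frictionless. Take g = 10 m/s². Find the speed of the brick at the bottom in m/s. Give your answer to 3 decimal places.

The weight component along the incline is mg sin 28° = 38.027 N and the normal force is N = mg cos 28° = 71.519 N.
With no friction, a = g sin 28° = 4.6947 m/s².
Starting from rest over a distance of 9.3 m, v² = 2aL = 2 × 4.6947 × 9.3 = 87.3214, so v = 9.3446 m/s.

9.345 m/s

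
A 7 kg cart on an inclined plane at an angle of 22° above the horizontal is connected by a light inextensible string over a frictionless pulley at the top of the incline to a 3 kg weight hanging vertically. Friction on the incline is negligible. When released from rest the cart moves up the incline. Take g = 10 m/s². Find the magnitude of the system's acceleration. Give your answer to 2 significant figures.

For the cart on the incline: the weight component along the slope is m₁g sin 22° = 7 × 10 × 0.3746 = 26.222 N and the normal force is N = m₁g cos 22° = 64.903 N.
Newton's second law for the cart (up-slope positive): T − 26.222 = 7 a. For the hanging weight (downward positive): 3 × 10 − T = 3 a.
Adding the two equations eliminates T: 3.778 = 10 a, so a = 0.3778 m/s².

0.38 m/s²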